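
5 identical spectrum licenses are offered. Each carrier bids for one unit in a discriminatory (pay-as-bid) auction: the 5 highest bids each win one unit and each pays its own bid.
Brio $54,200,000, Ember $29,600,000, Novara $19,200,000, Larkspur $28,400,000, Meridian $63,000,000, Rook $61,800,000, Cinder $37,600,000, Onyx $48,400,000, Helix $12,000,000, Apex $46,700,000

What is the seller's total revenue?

Total revenue: $274,100,000

Bids ranked high→low: 63,000,000 (Meridian), 61,800,000 (Rook), 54,200,000 (Brio), 48,400,000 (Onyx), 46,700,000 (Apex), 37,600,000 (Cinder), 29,600,000 (Ember), …
Winners (5 units): Meridian, Rook, Brio, Onyx, Apex.
Total revenue = 63,000,000 + 61,800,000 + 54,200,000 + 48,400,000 + 46,700,000 = $274,100,000.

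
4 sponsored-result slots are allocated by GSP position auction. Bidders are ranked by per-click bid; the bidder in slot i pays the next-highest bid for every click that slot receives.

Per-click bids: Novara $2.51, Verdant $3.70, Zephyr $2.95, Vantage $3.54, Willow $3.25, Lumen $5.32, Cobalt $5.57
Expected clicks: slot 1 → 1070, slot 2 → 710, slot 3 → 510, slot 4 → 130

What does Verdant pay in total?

Ranked by bid: $5.57 (Cobalt) > $5.32 (Lumen) > $3.70 (Verdant) > $3.54 (Vantage) > $3.25 (Willow) > …
Verdant holds slot 3 → pays next bid $3.54 × 510 clicks = $1805.40.

Verdant pays $1805.40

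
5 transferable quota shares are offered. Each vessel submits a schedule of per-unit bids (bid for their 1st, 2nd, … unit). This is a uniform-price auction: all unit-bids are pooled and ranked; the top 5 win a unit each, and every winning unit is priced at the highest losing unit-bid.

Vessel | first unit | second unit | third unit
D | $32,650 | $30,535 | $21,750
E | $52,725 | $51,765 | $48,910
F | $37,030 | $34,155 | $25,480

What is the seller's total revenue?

Pooled unit-bids ranked (top 5): 52,725 (E-1), 51,765 (E-2), 48,910 (E-3), 37,030 (F-1), 34,155 (F-2)
First bid not allocated: $32,650.
Allocation: E 3, F 2. Every unit priced at $32,650.
Revenue = 5 × 32,650 = $163,250.

Total revenue: $163,250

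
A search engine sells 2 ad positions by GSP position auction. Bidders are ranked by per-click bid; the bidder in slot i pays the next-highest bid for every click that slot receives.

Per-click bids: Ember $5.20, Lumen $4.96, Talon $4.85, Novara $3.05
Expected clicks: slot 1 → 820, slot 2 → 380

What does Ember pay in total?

Per-click bids in order: $5.20 (Ember) > $4.96 (Lumen) > $4.85 (Talon) > …
Ember holds slot 1 → pays next bid $4.96 × 820 clicks = $4067.20.

Ember pays $4067.20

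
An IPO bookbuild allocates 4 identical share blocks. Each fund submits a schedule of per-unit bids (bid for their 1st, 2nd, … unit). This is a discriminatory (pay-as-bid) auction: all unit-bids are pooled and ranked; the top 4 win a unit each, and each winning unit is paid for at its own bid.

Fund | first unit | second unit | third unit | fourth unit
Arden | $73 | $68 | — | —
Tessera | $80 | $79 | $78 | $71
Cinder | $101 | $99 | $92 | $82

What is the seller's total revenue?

Pooled unit-bids ranked (top 4): 101 (Cinder-1), 99 (Cinder-2), 92 (Cinder-3), 82 (Cinder-4)
Next rejected bid: $80 (not a price — pay-as-bid).
Each winning unit pays its own bid.
Revenue = 101 + 99 + 92 + 82 = $374.

Total revenue: $374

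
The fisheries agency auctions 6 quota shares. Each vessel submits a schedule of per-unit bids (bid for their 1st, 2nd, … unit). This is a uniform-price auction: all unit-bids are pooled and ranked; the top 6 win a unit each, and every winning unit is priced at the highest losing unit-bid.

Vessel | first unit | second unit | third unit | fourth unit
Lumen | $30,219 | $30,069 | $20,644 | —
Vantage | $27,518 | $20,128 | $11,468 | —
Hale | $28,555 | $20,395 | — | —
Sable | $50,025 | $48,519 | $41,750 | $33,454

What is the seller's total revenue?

Pooled unit-bids ranked (top 6): 50,025 (Sable-1), 48,519 (Sable-2), 41,750 (Sable-3), 33,454 (Sable-4), 30,219 (Lumen-1), 30,069 (Lumen-2)
Highest rejected unit-bid = $28,555.
Allocation: Lumen 2, Sable 4. Every unit priced at $28,555.
Revenue = 6 × 28,555 = $171,330.

Total revenue: $171,330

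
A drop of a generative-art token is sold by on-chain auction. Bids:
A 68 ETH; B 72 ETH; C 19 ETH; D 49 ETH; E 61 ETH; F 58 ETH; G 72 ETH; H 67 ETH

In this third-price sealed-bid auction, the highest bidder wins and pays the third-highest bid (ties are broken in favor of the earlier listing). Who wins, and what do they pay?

Sorting bids: 72 (B) > 72 (G) > 68 (A) > 67 (H) > 61 (E) > 58 (F) > …
Tie at 72 ETH → B wins by tie-break.
B is highest; pays the third-highest bid, 68 ETH.

B pays 68 ETH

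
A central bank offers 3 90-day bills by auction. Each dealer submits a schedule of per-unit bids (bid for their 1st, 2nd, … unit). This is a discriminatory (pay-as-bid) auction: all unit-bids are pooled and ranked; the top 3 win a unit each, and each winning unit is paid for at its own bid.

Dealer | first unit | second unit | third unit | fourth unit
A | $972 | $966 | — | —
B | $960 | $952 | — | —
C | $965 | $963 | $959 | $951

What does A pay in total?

Pooled unit-bids ranked (top 3): 972 (A-1), 966 (A-2), 965 (C-1)
Next rejected bid: $963 (not a price — pay-as-bid).
A's winning unit-bids: 972 + 966 = $1,938.

A pays $1,938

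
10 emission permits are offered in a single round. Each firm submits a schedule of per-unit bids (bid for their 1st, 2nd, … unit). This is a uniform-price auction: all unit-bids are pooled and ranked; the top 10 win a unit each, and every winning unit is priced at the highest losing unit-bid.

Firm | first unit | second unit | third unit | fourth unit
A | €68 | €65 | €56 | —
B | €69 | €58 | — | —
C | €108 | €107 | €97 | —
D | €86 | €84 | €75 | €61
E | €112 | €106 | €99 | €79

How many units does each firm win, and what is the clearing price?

Pooled unit-bids ranked (top 10): 112 (E-1), 108 (C-1), 107 (C-2), 106 (E-2), 99 (E-3), 97 (C-3), 86 (D-1), 84 (D-2), 79 (E-4), 75 (D-3)
Highest rejected unit-bid = €69.
Allocation: C 3, D 3, E 4.

C 3, D 3, E 4; clearing price €69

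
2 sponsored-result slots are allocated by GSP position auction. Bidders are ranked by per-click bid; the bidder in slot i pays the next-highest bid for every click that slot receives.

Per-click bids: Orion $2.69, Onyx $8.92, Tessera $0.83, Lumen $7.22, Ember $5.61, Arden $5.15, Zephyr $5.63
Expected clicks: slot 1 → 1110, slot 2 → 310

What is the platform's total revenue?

Per-click bids in order: $8.92 (Onyx) > $7.22 (Lumen) > $5.63 (Zephyr) > …
Slot 1: Onyx pays $7.22 × 1110 = $8014.20
Slot 2: Lumen pays $5.63 × 310 = $1745.30
Total = $9759.50

Total revenue: $9759.50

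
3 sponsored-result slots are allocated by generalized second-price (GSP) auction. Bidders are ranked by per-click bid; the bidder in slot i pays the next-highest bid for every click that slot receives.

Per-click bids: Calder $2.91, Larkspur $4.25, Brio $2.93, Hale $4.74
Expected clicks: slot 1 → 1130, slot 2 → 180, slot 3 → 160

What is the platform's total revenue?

Per-click bids in order: $4.74 (Hale) > $4.25 (Larkspur) > $2.93 (Brio) > $2.91 (Calder)
Slot 1: Hale pays $4.25 × 1130 = $4802.50
Slot 2: Larkspur pays $2.93 × 180 = $527.40
Slot 3: Brio pays $2.91 × 160 = $465.60
Total = $5795.50

Total revenue: $5795.50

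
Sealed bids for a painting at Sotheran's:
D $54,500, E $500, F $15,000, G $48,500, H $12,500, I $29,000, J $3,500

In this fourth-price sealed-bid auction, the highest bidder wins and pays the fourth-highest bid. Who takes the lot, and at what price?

Bids in order: 54,500 (D) > 48,500 (G) > 29,000 (I) > 15,000 (F) > 12,500 (H) > 3,500 (J) > …
D wins; payment is bid #4 in the ranking = $15,000.

D pays $15,000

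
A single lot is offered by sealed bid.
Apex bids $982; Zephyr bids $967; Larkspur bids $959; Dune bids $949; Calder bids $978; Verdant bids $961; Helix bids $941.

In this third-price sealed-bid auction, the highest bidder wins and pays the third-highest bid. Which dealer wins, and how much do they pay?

Bids ranked: 982 (Apex) > 978 (Calder) > 967 (Zephyr) > 961 (Verdant) > 959 (Larkspur) > 949 (Dune) > …
Apex wins; payment is bid #3 in the ranking = $967.

Apex pays $967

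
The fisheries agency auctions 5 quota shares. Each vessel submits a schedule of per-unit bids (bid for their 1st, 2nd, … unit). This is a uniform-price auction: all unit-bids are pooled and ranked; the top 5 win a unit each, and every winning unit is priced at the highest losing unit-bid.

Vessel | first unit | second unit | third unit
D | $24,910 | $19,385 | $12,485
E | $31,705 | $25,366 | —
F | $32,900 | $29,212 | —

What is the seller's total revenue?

Total revenue: $96,925

All unit-bids, highest first — top 5: 32,900 (F-1), 31,705 (E-1), 29,212 (F-2), 25,366 (E-2), 24,910 (D-1)
Highest rejected unit-bid = $19,385.
Allocation: D 1, E 2, F 2. Every unit priced at $19,385.
Revenue = 5 × 19,385 = $96,925.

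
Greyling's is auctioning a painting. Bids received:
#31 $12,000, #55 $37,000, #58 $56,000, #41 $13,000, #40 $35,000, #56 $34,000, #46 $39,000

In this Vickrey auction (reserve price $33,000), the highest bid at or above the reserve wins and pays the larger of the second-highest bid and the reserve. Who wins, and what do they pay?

#58 pays $39,000

Sorting bids: 56,000 (#58) > 39,000 (#46) > 37,000 (#55) > 35,000 (#40) > 34,000 (#56) > 13,000 (#41) > …
Highest eligible bid: #58 at $56,000.
max(second-highest $39,000, reserve $33,000) = $39,000; the reserve does not bind.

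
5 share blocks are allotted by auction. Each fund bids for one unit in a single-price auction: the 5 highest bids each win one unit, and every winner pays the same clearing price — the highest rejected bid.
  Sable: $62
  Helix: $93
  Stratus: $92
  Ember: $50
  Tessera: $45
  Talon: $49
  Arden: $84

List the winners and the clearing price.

Bids ranked high→low: 93 (Helix), 92 (Stratus), 84 (Arden), 62 (Sable), 50 (Ember), 49 (Talon), 45 (Tessera)
The 5 highest are Helix, Stratus, Arden, Sable, Ember.
Clearing price = highest rejected bid = $49.

Helix, Stratus, Arden, Sable, Ember; each pays $49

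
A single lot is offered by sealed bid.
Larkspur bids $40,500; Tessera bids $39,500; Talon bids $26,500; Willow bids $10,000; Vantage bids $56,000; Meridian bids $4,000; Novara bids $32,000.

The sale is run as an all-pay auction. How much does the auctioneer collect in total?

Total revenue: $208,500

All-pay auction: the highest bidder wins the item, but every bidder pays their own bid.
Bids ranked: 56,000 (Vantage) > 40,500 (Larkspur) > 39,500 (Tessera) > 32,000 (Novara) > 26,500 (Talon) > 10,000 (Willow) > …
Vantage wins with the top bid; all bids are sunk regardless.
Every bidder forfeits their bid regardless of winning.
Revenue = 40,500 + 39,500 + 26,500 + 10,000 + 56,000 + 4,000 + 32,000 = $208,500.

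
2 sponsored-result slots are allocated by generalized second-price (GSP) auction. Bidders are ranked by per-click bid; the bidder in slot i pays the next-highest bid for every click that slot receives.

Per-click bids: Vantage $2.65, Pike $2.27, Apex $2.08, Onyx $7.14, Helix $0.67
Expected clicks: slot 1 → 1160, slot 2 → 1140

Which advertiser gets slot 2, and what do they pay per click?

Vantage; $2.27 per click

Per-click bids in order: $7.14 (Onyx) > $2.65 (Vantage) > $2.27 (Pike) > …
Slot 2 goes to the second-ranked bidder, Vantage, who pays the next bid down: $2.27/click.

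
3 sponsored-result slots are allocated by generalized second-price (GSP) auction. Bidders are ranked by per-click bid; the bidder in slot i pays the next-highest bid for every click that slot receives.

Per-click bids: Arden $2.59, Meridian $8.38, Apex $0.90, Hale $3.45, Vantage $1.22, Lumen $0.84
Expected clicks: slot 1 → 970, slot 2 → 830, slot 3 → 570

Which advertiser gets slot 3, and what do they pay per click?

Per-click bids in order: $8.38 (Meridian) > $3.45 (Hale) > $2.59 (Arden) > $1.22 (Vantage) > …
Slot 3 goes to the third-ranked bidder, Arden, who pays the next bid down: $1.22/click.

Arden; $1.22 per click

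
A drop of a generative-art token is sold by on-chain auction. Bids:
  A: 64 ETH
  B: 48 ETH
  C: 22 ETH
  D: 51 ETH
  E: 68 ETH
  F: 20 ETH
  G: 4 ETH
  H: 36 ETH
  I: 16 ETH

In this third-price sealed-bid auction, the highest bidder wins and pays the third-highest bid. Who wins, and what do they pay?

Rule: the highest bidder wins and pays the third-highest bid.
Sorting bids: 68 (E) > 64 (A) > 51 (D) > 48 (B) > 36 (H) > 22 (C) > …
E wins; payment is bid #3 in the ranking = 51 ETH.

E pays 51 ETH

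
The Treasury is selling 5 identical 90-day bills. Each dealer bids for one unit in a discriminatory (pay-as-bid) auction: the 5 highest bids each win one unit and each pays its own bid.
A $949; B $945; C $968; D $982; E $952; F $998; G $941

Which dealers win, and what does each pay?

F $998, D $982, C $968, E $952, A $949

Ordering the bids: 998 (F), 982 (D), 968 (C), 952 (E), 949 (A), 945 (B), 941 (G)
The 5 highest are F, D, C, E, A.
Each winner pays its own bid: F $998, D $982, C $968, E $952, A $949.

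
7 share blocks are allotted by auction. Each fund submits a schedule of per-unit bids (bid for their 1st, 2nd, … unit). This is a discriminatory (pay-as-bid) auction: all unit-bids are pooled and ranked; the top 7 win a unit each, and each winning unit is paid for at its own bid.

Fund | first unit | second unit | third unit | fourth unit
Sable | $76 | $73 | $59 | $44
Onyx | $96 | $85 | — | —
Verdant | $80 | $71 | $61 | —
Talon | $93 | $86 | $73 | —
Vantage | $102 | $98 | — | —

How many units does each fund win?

Onyx 2, Talon 2, Vantage 2, Verdant 1

Merging the schedules and taking the best 7: 102 (Vantage-1), 98 (Vantage-2), 96 (Onyx-1), 93 (Talon-1), 86 (Talon-2), 85 (Onyx-2), 80 (Verdant-1)
Next rejected bid: $76 (not a price — pay-as-bid).
Allocation: Onyx 2, Talon 2, Vantage 2, Verdant 1.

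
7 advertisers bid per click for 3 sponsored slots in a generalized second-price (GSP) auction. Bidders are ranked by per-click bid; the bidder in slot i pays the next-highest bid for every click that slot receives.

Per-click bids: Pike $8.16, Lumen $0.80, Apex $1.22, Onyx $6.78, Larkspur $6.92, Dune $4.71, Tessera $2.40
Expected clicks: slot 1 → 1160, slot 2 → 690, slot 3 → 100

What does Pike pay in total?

Pike pays $8027.20

Sorting advertisers: $8.16 (Pike) > $6.92 (Larkspur) > $6.78 (Onyx) > $4.71 (Dune) > …
Pike holds slot 1 → pays next bid $6.92 × 1160 clicks = $8027.20.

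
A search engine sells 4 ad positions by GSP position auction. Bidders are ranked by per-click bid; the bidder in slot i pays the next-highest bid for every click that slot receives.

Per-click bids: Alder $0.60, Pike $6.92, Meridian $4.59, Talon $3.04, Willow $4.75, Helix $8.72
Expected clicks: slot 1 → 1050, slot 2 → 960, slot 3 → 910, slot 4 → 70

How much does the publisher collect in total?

Per-click bids in order: $8.72 (Helix) > $6.92 (Pike) > $4.75 (Willow) > $4.59 (Meridian) > $3.04 (Talon) > …
Slot 1: Helix pays $6.92 × 1050 = $7266.00
Slot 2: Pike pays $4.75 × 960 = $4560.00
Slot 3: Willow pays $4.59 × 910 = $4176.90
Slot 4: Meridian pays $3.04 × 70 = $212.80
Total = $16215.70

Total revenue: $16215.70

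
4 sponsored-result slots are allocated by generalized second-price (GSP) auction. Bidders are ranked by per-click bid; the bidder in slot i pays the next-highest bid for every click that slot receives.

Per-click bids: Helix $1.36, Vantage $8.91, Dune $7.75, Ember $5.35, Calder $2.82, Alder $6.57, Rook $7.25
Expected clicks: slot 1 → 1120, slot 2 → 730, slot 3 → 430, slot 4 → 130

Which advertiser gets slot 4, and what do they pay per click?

Alder; $5.35 per click

Sorting advertisers: $8.91 (Vantage) > $7.75 (Dune) > $7.25 (Rook) > $6.57 (Alder) > $5.35 (Ember) > …
Slot 4 goes to the fourth-ranked bidder, Alder, who pays the next bid down: $5.35/click.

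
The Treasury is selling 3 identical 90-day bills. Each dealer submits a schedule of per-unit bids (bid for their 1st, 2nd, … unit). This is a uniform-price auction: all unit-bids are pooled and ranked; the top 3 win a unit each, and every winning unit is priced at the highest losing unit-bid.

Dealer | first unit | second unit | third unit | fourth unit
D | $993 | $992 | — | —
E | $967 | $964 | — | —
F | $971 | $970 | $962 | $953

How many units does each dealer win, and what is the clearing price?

D 2, F 1; clearing price $970

Merging the schedules and taking the best 3: 993 (D-1), 992 (D-2), 971 (F-1)
First bid not allocated: $970.
Allocation: D 2, F 1.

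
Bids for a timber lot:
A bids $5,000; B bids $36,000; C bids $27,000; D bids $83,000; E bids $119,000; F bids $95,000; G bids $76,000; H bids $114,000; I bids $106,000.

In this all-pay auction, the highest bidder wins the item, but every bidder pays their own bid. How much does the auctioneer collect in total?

Total revenue: $661,000

Bids in order: 119,000 (E) > 114,000 (H) > 106,000 (I) > 95,000 (F) > 83,000 (D) > 76,000 (G) > …
Every bidder forfeits their bid regardless of winning.
Revenue = 5,000 + 36,000 + 27,000 + 83,000 + 119,000 + 95,000 + 76,000 + 114,000 + 106,000 = $661,000.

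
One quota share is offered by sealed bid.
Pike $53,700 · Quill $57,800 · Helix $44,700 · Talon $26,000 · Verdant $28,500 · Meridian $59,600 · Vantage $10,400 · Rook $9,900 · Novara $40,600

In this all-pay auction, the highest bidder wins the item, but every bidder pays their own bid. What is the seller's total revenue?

Rule: the highest bidder wins the item, but every bidder pays their own bid.
Bids ranked: 59,600 (Meridian) > 57,800 (Quill) > 53,700 (Pike) > 44,700 (Helix) > 40,600 (Novara) > 28,500 (Verdant) > …
Meridian wins with the top bid; all bids are sunk regardless.
Every bidder forfeits their bid regardless of winning.
Revenue = 53,700 + 57,800 + 44,700 + 26,000 + 28,500 + 59,600 + 10,400 + 9,900 + 40,600 = $331,200.

Total revenue: $331,200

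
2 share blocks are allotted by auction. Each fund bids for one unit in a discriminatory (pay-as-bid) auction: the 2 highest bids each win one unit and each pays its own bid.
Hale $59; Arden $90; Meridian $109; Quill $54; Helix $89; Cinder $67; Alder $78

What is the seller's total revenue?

Total revenue: $199

Bids ranked high→low: 109 (Meridian), 90 (Arden), 89 (Helix), 78 (Alder), …
Winners (2 units): Meridian, Arden.
Total revenue = 109 + 90 = $199.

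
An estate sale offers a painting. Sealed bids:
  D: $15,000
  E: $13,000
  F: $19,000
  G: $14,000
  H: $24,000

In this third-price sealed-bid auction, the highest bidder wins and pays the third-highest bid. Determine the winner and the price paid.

Third-price sealed-bid auction: the highest bidder wins and pays the third-highest bid.
Bids in order: 24,000 (H) > 19,000 (F) > 15,000 (D) > 14,000 (G) > 13,000 (E)
H is highest; pays the third-highest bid, $15,000.

H pays $15,000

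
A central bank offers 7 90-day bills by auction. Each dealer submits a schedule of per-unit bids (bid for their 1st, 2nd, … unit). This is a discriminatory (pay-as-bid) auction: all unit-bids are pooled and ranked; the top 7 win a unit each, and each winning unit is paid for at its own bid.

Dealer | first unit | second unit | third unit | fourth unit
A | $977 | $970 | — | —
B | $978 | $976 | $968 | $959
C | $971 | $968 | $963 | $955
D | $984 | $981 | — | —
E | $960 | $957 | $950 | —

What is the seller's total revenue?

All unit-bids, highest first — top 7: 984 (D-1), 981 (D-2), 978 (B-1), 977 (A-1), 976 (B-2), 971 (C-1), 970 (A-2)
Next rejected bid: $968 (not a price — pay-as-bid).
Each winning unit pays its own bid.
Revenue = 984 + 981 + 978 + 977 + 976 + 971 + 970 = $6,837.

Total revenue: $6,837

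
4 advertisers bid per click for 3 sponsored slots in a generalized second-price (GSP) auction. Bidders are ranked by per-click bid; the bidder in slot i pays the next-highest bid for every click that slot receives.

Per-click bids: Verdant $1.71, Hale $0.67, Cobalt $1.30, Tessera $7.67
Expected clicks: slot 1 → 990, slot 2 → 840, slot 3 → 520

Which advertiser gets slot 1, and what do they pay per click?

Tessera; $1.71 per click

Sorting advertisers: $7.67 (Tessera) > $1.71 (Verdant) > $1.30 (Cobalt) > $0.67 (Hale)
Slot 1 goes to the first-ranked bidder, Tessera, who pays the next bid down: $1.71/click.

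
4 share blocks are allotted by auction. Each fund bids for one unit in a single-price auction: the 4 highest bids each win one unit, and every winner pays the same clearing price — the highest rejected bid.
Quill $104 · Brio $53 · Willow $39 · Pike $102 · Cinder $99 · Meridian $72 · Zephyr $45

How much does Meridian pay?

Bids ranked high→low: 104 (Quill), 102 (Pike), 99 (Cinder), 72 (Meridian), 53 (Brio), 45 (Zephyr), …
Top 4: Quill, Pike, Cinder, Meridian.
Highest unsuccessful bid: $53 → clearing price.
Meridian wins → pays $53.

Meridian pays $53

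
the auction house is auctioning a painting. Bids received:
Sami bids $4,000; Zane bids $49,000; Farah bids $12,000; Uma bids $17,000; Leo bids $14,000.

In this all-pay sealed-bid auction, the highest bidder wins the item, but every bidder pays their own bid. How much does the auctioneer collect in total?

Bids in order: 49,000 (Zane) > 17,000 (Uma) > 14,000 (Leo) > 12,000 (Farah) > 4,000 (Sami)
Every bidder forfeits their bid regardless of winning.
Revenue = 4,000 + 49,000 + 12,000 + 17,000 + 14,000 = $96,000.

Total revenue: $96,000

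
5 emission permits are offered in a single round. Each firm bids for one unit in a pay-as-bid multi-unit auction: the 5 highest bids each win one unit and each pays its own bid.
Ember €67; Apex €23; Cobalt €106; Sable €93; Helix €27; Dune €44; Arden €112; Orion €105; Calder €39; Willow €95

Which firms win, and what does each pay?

Arden €112, Cobalt €106, Orion €105, Willow €95, Sable €93

Ordering the bids: 112 (Arden), 106 (Cobalt), 105 (Orion), 95 (Willow), 93 (Sable), 67 (Ember), 44 (Dune), …
The 5 highest are Arden, Cobalt, Orion, Willow, Sable.
Each winner pays its own bid: Arden €112, Cobalt €106, Orion €105, Willow €95, Sable €93.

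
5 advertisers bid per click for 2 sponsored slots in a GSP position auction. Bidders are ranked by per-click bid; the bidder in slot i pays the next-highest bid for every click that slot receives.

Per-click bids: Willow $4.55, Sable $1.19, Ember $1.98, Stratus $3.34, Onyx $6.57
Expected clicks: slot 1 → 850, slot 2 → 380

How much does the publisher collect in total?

Per-click bids in order: $6.57 (Onyx) > $4.55 (Willow) > $3.34 (Stratus) > …
Slot 1: Onyx pays $4.55 × 850 = $3867.50
Slot 2: Willow pays $3.34 × 380 = $1269.20
Total = $5136.70

Total revenue: $5136.70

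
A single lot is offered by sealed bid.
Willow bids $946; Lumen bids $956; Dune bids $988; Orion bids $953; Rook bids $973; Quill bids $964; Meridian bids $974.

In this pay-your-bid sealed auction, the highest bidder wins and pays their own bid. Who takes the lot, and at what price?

Rule: the highest bidder wins and pays their own bid.
Bids in order: 988 (Dune) > 974 (Meridian) > 973 (Rook) > 964 (Quill) > 956 (Lumen) > 953 (Orion) > …
Dune is highest → pays own bid, $988.

Dune pays $988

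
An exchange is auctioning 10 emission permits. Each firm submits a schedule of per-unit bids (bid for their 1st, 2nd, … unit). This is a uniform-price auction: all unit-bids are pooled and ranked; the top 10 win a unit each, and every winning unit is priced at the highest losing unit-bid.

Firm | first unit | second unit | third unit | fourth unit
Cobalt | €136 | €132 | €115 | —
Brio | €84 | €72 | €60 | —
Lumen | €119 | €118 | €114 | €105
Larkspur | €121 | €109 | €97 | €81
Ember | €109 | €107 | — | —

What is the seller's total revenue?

All unit-bids, highest first — top 10: 136 (Cobalt-1), 132 (Cobalt-2), 121 (Larkspur-1), 119 (Lumen-1), 118 (Lumen-2), 115 (Cobalt-3), 114 (Lumen-3), 109 (Larkspur-2), 109 (Ember-1), 107 (Ember-2)
First bid not allocated: €105.
Allocation: Cobalt 3, Ember 2, Larkspur 2, Lumen 3. Every unit priced at €105.
Revenue = 10 × 105 = €1,050.

Total revenue: €1,050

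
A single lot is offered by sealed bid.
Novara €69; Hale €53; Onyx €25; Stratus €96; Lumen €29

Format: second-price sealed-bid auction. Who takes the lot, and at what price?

Stratus pays €69

Second-price sealed-bid auction: the highest bidder wins and pays the second-highest bid.
Bids in order: 96 (Stratus) > 69 (Novara) > 53 (Hale) > 29 (Lumen) > 25 (Onyx)
Second-price: Stratus pays Novara's bid of €69.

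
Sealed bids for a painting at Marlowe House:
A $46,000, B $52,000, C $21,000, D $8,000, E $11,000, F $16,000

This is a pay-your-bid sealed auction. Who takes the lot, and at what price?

Rule: the highest bidder wins and pays their own bid.
Bids in order: 52,000 (B) > 46,000 (A) > 21,000 (C) > 16,000 (F) > 11,000 (E) > 8,000 (D)
B is highest → pays own bid, $52,000.

B pays $52,000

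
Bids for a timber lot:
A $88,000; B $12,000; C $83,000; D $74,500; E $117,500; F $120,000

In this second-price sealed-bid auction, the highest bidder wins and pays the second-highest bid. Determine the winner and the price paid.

F pays $117,500

Second-price sealed-bid auction: the highest bidder wins and pays the second-highest bid.
Sorting bids: 120,000 (F) > 117,500 (E) > 88,000 (A) > 83,000 (C) > 74,500 (D) > 12,000 (B)
F wins with the highest bid; price is set by the runner-up at $117,500.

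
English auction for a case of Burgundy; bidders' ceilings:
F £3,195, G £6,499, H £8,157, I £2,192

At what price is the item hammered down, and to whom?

H wins at £6,499

Sorting limits: 8,157 (H) > 6,499 (G) > 3,195 (F) > 2,192 (I)
Once the price passes £6,499, only H is left; the hammer falls at G's limit of £6,499.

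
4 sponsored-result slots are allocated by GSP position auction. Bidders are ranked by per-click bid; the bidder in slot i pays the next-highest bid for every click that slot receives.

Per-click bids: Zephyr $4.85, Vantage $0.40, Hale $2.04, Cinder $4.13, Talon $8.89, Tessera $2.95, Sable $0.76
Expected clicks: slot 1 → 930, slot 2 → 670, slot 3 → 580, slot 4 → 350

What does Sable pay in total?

Sorting advertisers: $8.89 (Talon) > $4.85 (Zephyr) > $4.13 (Cinder) > $2.95 (Tessera) > $2.04 (Hale) > …
Sable ranks below slot 4 → no slot, pays nothing.

Sable pays $0.00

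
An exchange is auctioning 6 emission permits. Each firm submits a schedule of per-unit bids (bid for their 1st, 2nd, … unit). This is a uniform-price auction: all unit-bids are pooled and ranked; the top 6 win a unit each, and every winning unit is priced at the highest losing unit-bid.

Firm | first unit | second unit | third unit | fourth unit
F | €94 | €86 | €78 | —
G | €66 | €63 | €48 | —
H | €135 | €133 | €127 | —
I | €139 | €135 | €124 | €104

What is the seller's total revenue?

Total revenue: €624

All unit-bids, highest first — top 6: 139 (I-1), 135 (H-1), 135 (I-2), 133 (H-2), 127 (H-3), 124 (I-3)
First bid not allocated: €104.
Allocation: H 3, I 3. Every unit priced at €104.
Revenue = 6 × 104 = €624.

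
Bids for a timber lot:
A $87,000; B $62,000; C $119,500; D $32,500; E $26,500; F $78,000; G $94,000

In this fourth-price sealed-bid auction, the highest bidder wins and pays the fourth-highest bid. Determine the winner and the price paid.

Rule: the highest bidder wins and pays the fourth-highest bid.
Bids in order: 119,500 (C) > 94,000 (G) > 87,000 (A) > 78,000 (F) > 62,000 (B) > 32,500 (D) > …
C wins; payment is bid #4 in the ranking = $78,000.

C pays $78,000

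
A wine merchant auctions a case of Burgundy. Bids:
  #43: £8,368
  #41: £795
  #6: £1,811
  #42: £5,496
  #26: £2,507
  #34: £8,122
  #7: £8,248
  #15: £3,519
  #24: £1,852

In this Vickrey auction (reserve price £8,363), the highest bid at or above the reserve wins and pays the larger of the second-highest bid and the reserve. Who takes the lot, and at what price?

#43 pays £8,363

Bids ranked: 8,368 (#43) > 8,248 (#7) > 8,122 (#34) > 5,496 (#42) > 3,519 (#15) > 2,507 (#26) > …
Highest eligible bid: #43 at £8,368.
max(second-highest £8,248, reserve £8,363) = £8,363.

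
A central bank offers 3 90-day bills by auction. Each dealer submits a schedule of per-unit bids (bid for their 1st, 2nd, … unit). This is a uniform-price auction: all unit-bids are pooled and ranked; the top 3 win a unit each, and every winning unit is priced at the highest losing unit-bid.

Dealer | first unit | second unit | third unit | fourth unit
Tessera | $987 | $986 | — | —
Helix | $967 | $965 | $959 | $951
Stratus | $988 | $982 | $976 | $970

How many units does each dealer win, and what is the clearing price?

All unit-bids, highest first — top 3: 988 (Stratus-1), 987 (Tessera-1), 986 (Tessera-2)
Highest rejected unit-bid = $982.
Allocation: Stratus 1, Tessera 2.

Stratus 1, Tessera 2; clearing price $982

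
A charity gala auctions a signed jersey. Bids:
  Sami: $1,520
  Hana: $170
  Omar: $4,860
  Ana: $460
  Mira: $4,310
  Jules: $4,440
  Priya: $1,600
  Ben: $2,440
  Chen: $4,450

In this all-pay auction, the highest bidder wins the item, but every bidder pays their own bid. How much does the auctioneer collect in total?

Total revenue: $24,250

Sorting bids: 4,860 (Omar) > 4,450 (Chen) > 4,440 (Jules) > 4,310 (Mira) > 2,440 (Ben) > 1,600 (Priya) > …
Every bidder forfeits their bid regardless of winning.
Revenue = 1,520 + 170 + 4,860 + 460 + 4,310 + 4,440 + 1,600 + 2,440 + 4,450 = $24,250.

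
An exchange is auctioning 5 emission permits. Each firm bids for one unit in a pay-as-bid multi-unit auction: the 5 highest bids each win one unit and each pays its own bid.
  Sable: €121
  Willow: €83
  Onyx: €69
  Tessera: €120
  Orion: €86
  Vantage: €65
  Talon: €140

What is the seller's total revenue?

Total revenue: €550

Ordering the bids: 140 (Talon), 121 (Sable), 120 (Tessera), 86 (Orion), 83 (Willow), 69 (Onyx), 65 (Vantage)
Top 5: Talon, Sable, Tessera, Orion, Willow.
Total revenue = 140 + 121 + 120 + 86 + 83 = €550.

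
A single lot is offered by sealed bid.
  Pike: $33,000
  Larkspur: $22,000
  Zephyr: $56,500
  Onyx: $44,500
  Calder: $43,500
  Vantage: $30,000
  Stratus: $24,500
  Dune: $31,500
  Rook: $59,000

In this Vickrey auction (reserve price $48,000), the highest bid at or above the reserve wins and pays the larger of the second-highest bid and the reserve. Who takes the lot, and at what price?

Bids in order: 59,000 (Rook) > 56,500 (Zephyr) > 44,500 (Onyx) > 43,500 (Calder) > 33,000 (Pike) > 31,500 (Dune) > …
Rook has the top bid at or above the reserve ($59,000).
Second-highest bid $56,500 exceeds the reserve $48,000 → payment $56,500.

Rook pays $56,500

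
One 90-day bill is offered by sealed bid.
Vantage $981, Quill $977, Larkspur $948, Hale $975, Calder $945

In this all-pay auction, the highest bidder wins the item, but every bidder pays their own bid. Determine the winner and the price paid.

Sorting bids: 981 (Vantage) > 977 (Quill) > 975 (Hale) > 948 (Larkspur) > 945 (Calder)
Vantage is highest and takes the item; every bidder forfeits their bid.

Vantage pays $981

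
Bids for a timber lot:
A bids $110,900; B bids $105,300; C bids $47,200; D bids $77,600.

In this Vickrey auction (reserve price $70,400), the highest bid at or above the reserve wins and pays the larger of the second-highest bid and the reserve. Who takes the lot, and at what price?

Vickrey auction (reserve price $70,400): the highest bid at or above the reserve wins and pays the larger of the second-highest bid and the reserve.
Bids ranked: 110,900 (A) > 105,300 (B) > 77,600 (D) > 47,200 (C)
A has the top bid at or above the reserve ($110,900).
Second-highest bid $105,300 exceeds the reserve $70,400 → payment $105,300.

A pays $105,300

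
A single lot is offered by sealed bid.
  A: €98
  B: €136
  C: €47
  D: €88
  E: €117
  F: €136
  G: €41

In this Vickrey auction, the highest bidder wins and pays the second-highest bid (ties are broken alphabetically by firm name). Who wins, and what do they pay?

Vickrey auction: the highest bidder wins and pays the second-highest bid.
Bids in order: 136 (B) > 136 (F) > 117 (E) > 98 (A) > 88 (D) > 47 (C) > …
B and F tie at €136; tie-break gives it to B.
Second-price: B pays F's bid of €136.

B pays €136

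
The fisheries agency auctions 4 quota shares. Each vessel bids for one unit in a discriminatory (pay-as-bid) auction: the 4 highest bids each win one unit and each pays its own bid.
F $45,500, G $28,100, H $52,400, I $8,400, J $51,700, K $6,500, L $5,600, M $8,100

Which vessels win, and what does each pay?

Ordering the bids: 52,400 (H), 51,700 (J), 45,500 (F), 28,100 (G), 8,400 (I), 8,100 (M), …
Winners (4 units): H, J, F, G.
Each winner pays its own bid: H $52,400, J $51,700, F $45,500, G $28,100.

H $52,400, J $51,700, F $45,500, G $28,100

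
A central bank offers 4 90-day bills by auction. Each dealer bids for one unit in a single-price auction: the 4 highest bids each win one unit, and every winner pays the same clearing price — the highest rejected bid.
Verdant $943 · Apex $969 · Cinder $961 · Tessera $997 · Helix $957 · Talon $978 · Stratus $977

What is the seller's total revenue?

Ordering the bids: 997 (Tessera), 978 (Talon), 977 (Stratus), 969 (Apex), 961 (Cinder), 957 (Helix), …
Top 4: Tessera, Talon, Stratus, Apex.
First losing bid is Cinder's $961, which sets the uniform price.
Total revenue = 4 × $961 = $3,844.

Total revenue: $3,844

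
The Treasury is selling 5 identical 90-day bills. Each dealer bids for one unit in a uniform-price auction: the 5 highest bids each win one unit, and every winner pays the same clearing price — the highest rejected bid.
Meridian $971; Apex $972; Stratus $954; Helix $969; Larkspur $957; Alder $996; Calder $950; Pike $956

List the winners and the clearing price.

Alder, Apex, Meridian, Helix, Larkspur; each pays $956

Bids ranked high→low: 996 (Alder), 972 (Apex), 971 (Meridian), 969 (Helix), 957 (Larkspur), 956 (Pike), 954 (Stratus), …
The 5 highest are Alder, Apex, Meridian, Helix, Larkspur.
Highest unsuccessful bid: $956 → clearing price.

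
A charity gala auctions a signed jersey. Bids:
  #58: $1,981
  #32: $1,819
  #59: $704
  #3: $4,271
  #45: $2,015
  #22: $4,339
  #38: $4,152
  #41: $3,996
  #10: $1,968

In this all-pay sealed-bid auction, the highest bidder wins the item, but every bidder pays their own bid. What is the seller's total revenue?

Rule: the highest bidder wins the item, but every bidder pays their own bid.
Sorting bids: 4,339 (#22) > 4,271 (#3) > 4,152 (#38) > 3,996 (#41) > 2,015 (#45) > 1,981 (#58) > …
#22 wins with the top bid; all bids are sunk regardless.
Every bidder forfeits their bid regardless of winning.
Revenue = 1,981 + 1,819 + 704 + 4,271 + 2,015 + 4,339 + 4,152 + 3,996 + 1,968 = $25,245.

Total revenue: $25,245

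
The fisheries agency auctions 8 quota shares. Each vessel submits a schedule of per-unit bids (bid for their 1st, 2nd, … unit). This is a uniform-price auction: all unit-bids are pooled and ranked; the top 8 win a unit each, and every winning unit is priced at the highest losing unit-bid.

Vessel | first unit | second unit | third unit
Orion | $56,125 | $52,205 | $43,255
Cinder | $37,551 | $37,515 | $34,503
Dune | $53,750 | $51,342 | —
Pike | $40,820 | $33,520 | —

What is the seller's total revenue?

Total revenue: $276,024

Pooled unit-bids ranked (top 8): 56,125 (Orion-1), 53,750 (Dune-1), 52,205 (Orion-2), 51,342 (Dune-2), 43,255 (Orion-3), 40,820 (Pike-1), 37,551 (Cinder-1), 37,515 (Cinder-2)
Highest rejected unit-bid = $34,503.
Allocation: Cinder 2, Dune 2, Orion 3, Pike 1. Every unit priced at $34,503.
Revenue = 8 × 34,503 = $276,024.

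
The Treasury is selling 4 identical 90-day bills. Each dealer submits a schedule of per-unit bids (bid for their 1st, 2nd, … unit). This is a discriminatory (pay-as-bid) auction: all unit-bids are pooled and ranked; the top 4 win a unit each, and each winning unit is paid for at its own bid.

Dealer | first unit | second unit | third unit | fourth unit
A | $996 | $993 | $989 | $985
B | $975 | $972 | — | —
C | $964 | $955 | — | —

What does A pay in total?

Pooled unit-bids ranked (top 4): 996 (A-1), 993 (A-2), 989 (A-3), 985 (A-4)
Next rejected bid: $975 (not a price — pay-as-bid).
A's winning unit-bids: 996 + 993 + 989 + 985 = $3,963.

A pays $3,963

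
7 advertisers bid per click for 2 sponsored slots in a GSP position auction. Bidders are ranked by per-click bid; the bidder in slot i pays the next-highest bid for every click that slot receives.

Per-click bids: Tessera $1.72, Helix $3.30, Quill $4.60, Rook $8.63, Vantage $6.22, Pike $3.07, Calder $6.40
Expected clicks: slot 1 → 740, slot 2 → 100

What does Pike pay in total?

Pike pays $0.00

Ranked by bid: $8.63 (Rook) > $6.40 (Calder) > $6.22 (Vantage) > …
Pike ranks below slot 2 → no slot, pays nothing.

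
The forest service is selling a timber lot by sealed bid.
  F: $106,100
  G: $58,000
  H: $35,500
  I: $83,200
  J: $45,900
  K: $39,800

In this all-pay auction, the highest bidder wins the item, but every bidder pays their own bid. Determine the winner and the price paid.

Rule: the highest bidder wins the item, but every bidder pays their own bid.
Sorting bids: 106,100 (F) > 83,200 (I) > 58,000 (G) > 45,900 (J) > 39,800 (K) > 35,500 (H)
F is highest and takes the item; every bidder forfeits their bid.

F pays $106,100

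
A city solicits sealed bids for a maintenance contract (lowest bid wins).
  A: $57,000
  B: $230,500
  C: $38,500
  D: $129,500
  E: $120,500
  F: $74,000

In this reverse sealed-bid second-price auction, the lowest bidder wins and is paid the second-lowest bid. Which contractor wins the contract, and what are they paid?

Rule: the lowest bidder wins and is paid the second-lowest bid.
Sorting bids: 38,500 (C) < 57,000 (A) < 74,000 (F) < 120,500 (E) < 129,500 (D) < 230,500 (B)
Second-price: C is paid A's bid of $57,000.

C is paid $57,000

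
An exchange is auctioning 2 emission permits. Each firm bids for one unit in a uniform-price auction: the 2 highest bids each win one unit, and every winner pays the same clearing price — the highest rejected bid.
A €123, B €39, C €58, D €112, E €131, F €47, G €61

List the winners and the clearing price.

E, A; each pays €112

Ordering the bids: 131 (E), 123 (A), 112 (D), 61 (G), …
Top 2: E, A.
Clearing price = highest rejected bid = €112.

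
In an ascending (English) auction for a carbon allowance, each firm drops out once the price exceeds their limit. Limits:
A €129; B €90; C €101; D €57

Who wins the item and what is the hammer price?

Rule: the price rises until one bidder remains; the winner pays the price at which the last rival dropped out.
Limits ranked: 129 (A) > 101 (C) > 90 (B) > 57 (D)
Bidding ends when C exits at €101; A takes it.

A wins at €101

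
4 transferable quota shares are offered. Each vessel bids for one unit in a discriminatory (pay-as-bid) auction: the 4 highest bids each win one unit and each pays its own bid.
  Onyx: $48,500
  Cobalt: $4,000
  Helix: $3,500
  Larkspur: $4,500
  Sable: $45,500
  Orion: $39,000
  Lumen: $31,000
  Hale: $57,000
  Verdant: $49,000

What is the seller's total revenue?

Total revenue: $200,000

Ordering the bids: 57,000 (Hale), 49,000 (Verdant), 48,500 (Onyx), 45,500 (Sable), 39,000 (Orion), 31,000 (Lumen), …
Winners (4 units): Hale, Verdant, Onyx, Sable.
Total revenue = 57,000 + 49,000 + 48,500 + 45,500 = $200,000.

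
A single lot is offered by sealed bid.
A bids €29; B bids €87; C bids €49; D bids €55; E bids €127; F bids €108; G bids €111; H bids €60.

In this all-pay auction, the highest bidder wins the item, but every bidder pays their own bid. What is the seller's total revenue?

Total revenue: €626

Bids ranked: 127 (E) > 111 (G) > 108 (F) > 87 (B) > 60 (H) > 55 (D) > …
E wins with the top bid; all bids are sunk regardless.
Every bidder forfeits their bid regardless of winning.
Revenue = 29 + 87 + 49 + 55 + 127 + 108 + 111 + 60 = €626.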